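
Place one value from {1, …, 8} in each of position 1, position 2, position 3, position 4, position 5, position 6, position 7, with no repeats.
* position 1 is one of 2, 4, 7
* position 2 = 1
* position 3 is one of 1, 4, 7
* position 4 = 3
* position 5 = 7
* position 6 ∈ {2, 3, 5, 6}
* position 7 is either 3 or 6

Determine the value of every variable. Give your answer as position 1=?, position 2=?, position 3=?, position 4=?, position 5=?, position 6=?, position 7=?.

position 1=2, position 2=1, position 3=4, position 4=3, position 5=7, position 6=5, position 7=6

position 2 must be 1 (only option left). Remove 1 from position 3.
position 4 has just one choice, so position 4 = 3. Eliminate 3 elsewhere: position 6, position 7.
position 5's domain is down to {7}, so position 5 = 7. So position 1, position 3 can't be 7.
position 7's domain is down to {6}, so position 7 = 6. Eliminate 6 elsewhere: position 6.
That leaves position 3 = 4. Remove 4 from position 1.
position 1 must be 2 (only option left). Strike 2 from position 6.
position 6 must be 5 (only option left).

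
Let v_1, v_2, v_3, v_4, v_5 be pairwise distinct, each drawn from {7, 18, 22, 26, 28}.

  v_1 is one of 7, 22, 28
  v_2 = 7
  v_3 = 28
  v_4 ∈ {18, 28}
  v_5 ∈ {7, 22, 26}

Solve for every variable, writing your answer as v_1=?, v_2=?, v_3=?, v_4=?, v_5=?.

v_1=22, v_2=7, v_3=28, v_4=18, v_5=26

v_2 must be 7 (only option left). Eliminate 7 elsewhere: v_1, v_5.
That leaves v_3 = 28. Eliminate 28 elsewhere: v_1, v_4.
v_4 must be 18 (only option left).
v_1 has just one choice, so v_1 = 22. Remove 22 from v_5.
v_5's domain is down to {26}, so v_5 = 26.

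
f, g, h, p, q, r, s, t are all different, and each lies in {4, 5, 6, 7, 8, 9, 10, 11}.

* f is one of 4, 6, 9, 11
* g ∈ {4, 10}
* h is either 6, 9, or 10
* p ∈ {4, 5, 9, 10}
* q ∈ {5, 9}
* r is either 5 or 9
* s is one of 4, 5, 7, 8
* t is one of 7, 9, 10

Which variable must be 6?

Among the 8 variables, 8 fits only s (and all 8 values in {4, 5, 6, 7, 8, 9, 10, 11} must be used), so s = 8.
Among the 7 still-open variables, 7 fits only t (and all 7 values in {4, 5, 6, 7, 9, 10, 11} must be used), so t = 7.
Among the 6 still-open variables, 11 fits only f (and all 6 values in {4, 5, 6, 9, 10, 11} must be used), so f = 11.
The 5 still-open variables draw from only 5 values {4, 5, 6, 9, 10}, so each is used; only h can be 6, hence h = 6.

h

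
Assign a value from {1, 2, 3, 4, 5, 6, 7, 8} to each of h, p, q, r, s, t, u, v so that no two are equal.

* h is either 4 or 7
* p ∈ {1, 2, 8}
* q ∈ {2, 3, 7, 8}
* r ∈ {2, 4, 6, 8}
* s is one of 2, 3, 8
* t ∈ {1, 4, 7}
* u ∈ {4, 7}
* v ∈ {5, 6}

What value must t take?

1

Among the 8 variables, 5 fits only v (and all 8 values in {1, 2, 3, 4, 5, 6, 7, 8} must be used), so v = 5.
Among the 7 still-open variables, 6 fits only r (and all 7 values in {1, 2, 3, 4, 6, 7, 8} must be used), so r = 6.
The 2 variables h and u are confined to {4, 7}, which locks those values in; drop them from q, t.
So t = 1.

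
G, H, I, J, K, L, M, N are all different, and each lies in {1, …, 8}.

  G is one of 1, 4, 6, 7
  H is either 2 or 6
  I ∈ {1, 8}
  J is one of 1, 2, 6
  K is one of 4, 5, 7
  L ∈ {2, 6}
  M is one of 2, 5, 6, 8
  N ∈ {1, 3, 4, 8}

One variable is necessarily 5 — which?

M

The 8 variables together cover exactly {1, 2, 3, 4, 5, 6, 7, 8} — 8 values for 8 variables — and 3 appears only in N's list, so N = 3.
H and L share exactly the 2 values {2, 6}; by pigeonhole those values go to them, so strike 2, 6 from G, J, M.
J's domain is down to {1}, so J = 1. Remove 1 from G, I.
I has just one choice, so I = 8. Eliminate 8 elsewhere: M.
So 5 goes to M.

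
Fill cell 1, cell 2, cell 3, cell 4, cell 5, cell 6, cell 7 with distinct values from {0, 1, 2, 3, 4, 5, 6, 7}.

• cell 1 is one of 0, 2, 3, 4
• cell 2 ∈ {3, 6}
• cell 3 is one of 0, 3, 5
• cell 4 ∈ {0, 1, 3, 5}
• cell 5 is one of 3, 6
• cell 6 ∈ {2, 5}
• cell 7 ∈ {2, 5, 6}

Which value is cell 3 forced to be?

Among the 7 variables, 1 fits only cell 4 (and all 7 values in {0, 1, 2, 3, 4, 5, 6} must be used), so cell 4 = 1.
The 6 still-open variables together cover exactly {0, 2, 3, 4, 5, 6} — 6 values for 6 variables — and 4 appears only in cell 1's list, so cell 1 = 4.
Among the 5 still-open variables, 0 fits only cell 3 (and all 5 values in {0, 2, 3, 5, 6} must be used), so cell 3 = 0.

0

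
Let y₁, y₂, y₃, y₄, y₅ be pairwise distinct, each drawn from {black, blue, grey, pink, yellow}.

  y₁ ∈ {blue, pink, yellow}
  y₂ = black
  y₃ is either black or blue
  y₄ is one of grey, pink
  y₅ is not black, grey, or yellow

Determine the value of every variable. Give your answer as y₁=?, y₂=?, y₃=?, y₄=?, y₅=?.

y₂ has just one choice, so y₂ = black. So y₃ can't be black.
That leaves y₃ = blue. So y₁, y₅ can't be blue.
That leaves y₅ = pink. Eliminate pink elsewhere: y₁, y₄.
That leaves y₁ = yellow.
y₄ has just one choice, so y₄ = grey.

y₁=yellow, y₂=black, y₃=blue, y₄=grey, y₅=pink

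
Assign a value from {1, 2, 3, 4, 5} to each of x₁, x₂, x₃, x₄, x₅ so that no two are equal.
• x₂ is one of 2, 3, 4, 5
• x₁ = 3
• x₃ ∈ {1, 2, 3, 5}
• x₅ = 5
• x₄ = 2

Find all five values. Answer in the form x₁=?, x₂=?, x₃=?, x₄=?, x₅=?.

x₁=3, x₂=4, x₃=1, x₄=2, x₅=5

x₁ has just one choice, so x₁ = 3. Strike 3 from x₂, x₃.
x₄ has just one choice, so x₄ = 2. Strike 2 from x₂, x₃.
x₅ must be 5 (only option left). So x₂, x₃ can't be 5.
That leaves x₂ = 4.
x₃'s domain is down to {1}, so x₃ = 1.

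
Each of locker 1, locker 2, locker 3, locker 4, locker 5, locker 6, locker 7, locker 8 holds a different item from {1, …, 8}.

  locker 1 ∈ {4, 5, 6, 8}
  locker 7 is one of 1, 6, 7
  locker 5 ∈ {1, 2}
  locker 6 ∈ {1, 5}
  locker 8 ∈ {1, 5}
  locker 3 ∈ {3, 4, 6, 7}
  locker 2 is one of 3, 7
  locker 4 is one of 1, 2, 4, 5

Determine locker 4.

4

The 8 variables together cover exactly {1, 2, 3, 4, 5, 6, 7, 8} — 8 values for 8 variables — and 8 appears only in locker 1's list, so locker 1 = 8.
locker 6 and locker 8 between them cover only {1, 5} — a naked pair. Remove those values from locker 4, locker 5, locker 7.
locker 5 has just one choice, so locker 5 = 2. Strike 2 from locker 4.
So locker 4 = 4.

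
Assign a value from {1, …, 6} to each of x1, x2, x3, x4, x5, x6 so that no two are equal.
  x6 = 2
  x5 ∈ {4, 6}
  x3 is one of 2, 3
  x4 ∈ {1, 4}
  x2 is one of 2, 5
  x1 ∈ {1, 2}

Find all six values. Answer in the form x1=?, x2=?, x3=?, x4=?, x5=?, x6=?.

x1=1, x2=5, x3=3, x4=4, x5=6, x6=2

x6's domain is down to {2}, so x6 = 2. Eliminate 2 elsewhere: x1, x2, x3.
x1 has just one choice, so x1 = 1. Eliminate 1 elsewhere: x4.
x2 has just one choice, so x2 = 5.
x3's domain is down to {3}, so x3 = 3.
x4 has just one choice, so x4 = 4. So x5 can't be 4.
x5 must be 6 (only option left).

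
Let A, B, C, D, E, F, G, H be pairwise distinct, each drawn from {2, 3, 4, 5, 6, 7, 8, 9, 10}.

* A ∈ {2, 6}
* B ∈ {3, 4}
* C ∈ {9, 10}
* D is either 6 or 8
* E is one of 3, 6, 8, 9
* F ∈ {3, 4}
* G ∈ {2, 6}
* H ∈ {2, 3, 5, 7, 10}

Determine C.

A and G between them cover only {2, 6} — a naked pair. Remove those values from D, E, H.
That leaves D = 8. Eliminate 8 elsewhere: E.
B and F share exactly the 2 values {3, 4}; by pigeonhole those values go to them, so strike 3, 4 from E, H.
E has just one choice, so E = 9. So C can't be 9.
So C = 10.

10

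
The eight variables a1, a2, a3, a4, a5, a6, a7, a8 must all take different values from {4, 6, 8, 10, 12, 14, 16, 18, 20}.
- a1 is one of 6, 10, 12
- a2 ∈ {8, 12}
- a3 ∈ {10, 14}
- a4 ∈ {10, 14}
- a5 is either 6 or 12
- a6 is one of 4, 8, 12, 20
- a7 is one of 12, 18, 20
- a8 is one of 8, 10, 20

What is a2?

8

Among the 8 variables, 4 fits only a6 (and all 8 values in {4, 6, 8, 10, 12, 14, 18, 20} must be used), so a6 = 4.
The 7 still-open variables together cover exactly {6, 8, 10, 12, 14, 18, 20} — 7 values for 7 variables — and 18 appears only in a7's list, so a7 = 18.
Among the 6 still-open variables, 20 fits only a8 (and all 6 values in {6, 8, 10, 12, 14, 20} must be used), so a8 = 20.
The 5 still-open variables together cover exactly {6, 8, 10, 12, 14} — 5 values for 5 variables — and 8 appears only in a2's list, so a2 = 8.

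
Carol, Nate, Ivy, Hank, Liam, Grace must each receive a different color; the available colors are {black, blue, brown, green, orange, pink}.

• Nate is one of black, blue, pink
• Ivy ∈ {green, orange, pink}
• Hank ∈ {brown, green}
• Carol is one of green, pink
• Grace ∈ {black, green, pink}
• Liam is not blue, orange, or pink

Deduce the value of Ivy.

Among the 6 variables, blue fits only Nate (and all 6 values in {black, blue, brown, green, orange, pink} must be used), so Nate = blue.
The 5 still-open variables together cover exactly {black, brown, green, orange, pink} — 5 values for 5 variables — and orange appears only in Ivy's list, so Ivy = orange.

orange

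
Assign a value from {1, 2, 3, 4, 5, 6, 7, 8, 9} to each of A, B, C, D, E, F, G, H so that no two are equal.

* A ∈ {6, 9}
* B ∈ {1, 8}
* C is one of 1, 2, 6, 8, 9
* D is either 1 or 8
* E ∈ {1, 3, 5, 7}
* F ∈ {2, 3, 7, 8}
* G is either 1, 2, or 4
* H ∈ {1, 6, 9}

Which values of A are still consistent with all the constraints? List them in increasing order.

6, 9

B and D share exactly the 2 values {1, 8}; by pigeonhole those values go to them, so strike 1, 8 from C, E, F, G, H.
The 2 variables A and H are confined to {6, 9}, which locks those values in; drop them from C.
C must be 2 (only option left). Remove 2 from F, G.
G must be 4 (only option left).
No further eliminations apply; A can still be any of 6, 9.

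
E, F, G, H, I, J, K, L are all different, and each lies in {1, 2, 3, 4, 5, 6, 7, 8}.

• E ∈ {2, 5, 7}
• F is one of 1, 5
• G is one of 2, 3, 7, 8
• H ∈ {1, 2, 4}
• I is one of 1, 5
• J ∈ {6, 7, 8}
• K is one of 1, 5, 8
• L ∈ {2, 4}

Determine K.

8

Among the 8 variables, 3 fits only G (and all 8 values in {1, 2, 3, 4, 5, 6, 7, 8} must be used), so G = 3.
Among the 7 still-open variables, 6 fits only J (and all 7 values in {1, 2, 4, 5, 6, 7, 8} must be used), so J = 6.
The 6 still-open variables draw from only 6 values {1, 2, 4, 5, 7, 8}, so each is used; only E can be 7, hence E = 7.
The 5 still-open variables draw from only 5 values {1, 2, 4, 5, 8}, so each is used; only K can be 8, hence K = 8.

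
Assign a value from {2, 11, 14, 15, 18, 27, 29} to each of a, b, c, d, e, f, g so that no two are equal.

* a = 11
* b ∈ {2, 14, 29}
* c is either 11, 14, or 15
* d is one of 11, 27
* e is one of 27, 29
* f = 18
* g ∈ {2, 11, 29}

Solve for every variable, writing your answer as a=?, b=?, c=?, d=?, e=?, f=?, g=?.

a=11, b=14, c=15, d=27, e=29, f=18, g=2

a must be 11 (only option left). Remove 11 from c, d, g.
d has just one choice, so d = 27. Strike 27 from e.
e has just one choice, so e = 29. Remove 29 from b, g.
f must be 18 (only option left).
g must be 2 (only option left). Strike 2 from b.
b has just one choice, so b = 14. Strike 14 from c.
That leaves c = 15.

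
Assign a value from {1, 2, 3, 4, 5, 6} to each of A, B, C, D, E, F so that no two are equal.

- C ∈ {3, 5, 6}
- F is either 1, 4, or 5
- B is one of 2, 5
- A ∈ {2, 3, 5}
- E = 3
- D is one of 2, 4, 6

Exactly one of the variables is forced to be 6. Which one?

E's domain is down to {3}, so E = 3. Eliminate 3 elsewhere: A, C.
The 5 still-open variables together cover exactly {1, 2, 4, 5, 6} — 5 values for 5 variables — and 1 appears only in F's list, so F = 1.
Among the 4 still-open variables, 4 fits only D (and all 4 values in {2, 4, 5, 6} must be used), so D = 4.
Among the 3 still-open variables, 6 fits only C (and all 3 values in {2, 5, 6} must be used), so C = 6.

C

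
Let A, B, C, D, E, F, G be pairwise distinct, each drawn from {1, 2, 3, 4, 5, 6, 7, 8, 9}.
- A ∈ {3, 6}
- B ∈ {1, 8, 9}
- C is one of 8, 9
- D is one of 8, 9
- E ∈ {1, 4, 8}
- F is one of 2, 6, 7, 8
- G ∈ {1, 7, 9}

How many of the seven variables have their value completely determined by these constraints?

C and D share exactly the 2 values {8, 9}; by pigeonhole those values go to them, so strike 8, 9 from B, E, F, G.
That leaves B = 1. Eliminate 1 elsewhere: E, G.
E has just one choice, so E = 4.
That leaves G = 7. So F can't be 7.
Determined: B=1, E=4, G=7. The other variables each still have more than one consistent value. That makes 3.

3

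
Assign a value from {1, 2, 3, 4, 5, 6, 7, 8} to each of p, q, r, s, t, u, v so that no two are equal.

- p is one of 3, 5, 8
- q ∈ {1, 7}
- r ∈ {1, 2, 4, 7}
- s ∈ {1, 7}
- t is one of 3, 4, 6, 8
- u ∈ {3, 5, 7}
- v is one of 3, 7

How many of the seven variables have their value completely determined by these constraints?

q and s share exactly the 2 values {1, 7}; by pigeonhole those values go to them, so strike 1, 7 from r, u, v.
v has just one choice, so v = 3. Remove 3 from p, t, u.
u has just one choice, so u = 5. So p can't be 5.
That leaves p = 8. So t can't be 8.
Determined: p=8, u=5, v=3. The other variables each still have more than one consistent value. That makes 3.

3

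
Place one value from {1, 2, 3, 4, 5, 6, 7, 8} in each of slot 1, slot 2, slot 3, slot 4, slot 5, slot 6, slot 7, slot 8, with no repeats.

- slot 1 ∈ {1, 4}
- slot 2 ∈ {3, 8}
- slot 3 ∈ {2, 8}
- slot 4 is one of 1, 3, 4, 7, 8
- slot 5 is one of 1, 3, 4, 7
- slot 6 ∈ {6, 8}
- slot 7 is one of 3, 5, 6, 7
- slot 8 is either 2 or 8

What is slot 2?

Among the 8 variables, 5 fits only slot 7 (and all 8 values in {1, 2, 3, 4, 5, 6, 7, 8} must be used), so slot 7 = 5.
The 7 still-open variables draw from only 7 values {1, 2, 3, 4, 6, 7, 8}, so each is used; only slot 6 can be 6, hence slot 6 = 6.
slot 3 and slot 8 between them cover only {2, 8} — a naked pair. Remove those values from slot 2, slot 4.
So slot 2 = 3.

3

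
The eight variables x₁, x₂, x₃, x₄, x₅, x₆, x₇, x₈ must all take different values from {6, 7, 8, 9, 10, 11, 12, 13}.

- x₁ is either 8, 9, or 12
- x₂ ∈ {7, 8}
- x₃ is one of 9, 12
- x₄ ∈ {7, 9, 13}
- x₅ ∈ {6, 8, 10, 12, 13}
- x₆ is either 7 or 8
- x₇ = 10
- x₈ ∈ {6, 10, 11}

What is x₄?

13

x₇ must be 10 (only option left). Strike 10 from x₅, x₈.
The 7 still-open variables draw from only 7 values {6, 7, 8, 9, 11, 12, 13}, so each is used; only x₈ can be 11, hence x₈ = 11.
The 6 still-open variables together cover exactly {6, 7, 8, 9, 12, 13} — 6 values for 6 variables — and 6 appears only in x₅'s list, so x₅ = 6.
Among the 5 still-open variables, 13 fits only x₄ (and all 5 values in {7, 8, 9, 12, 13} must be used), so x₄ = 13.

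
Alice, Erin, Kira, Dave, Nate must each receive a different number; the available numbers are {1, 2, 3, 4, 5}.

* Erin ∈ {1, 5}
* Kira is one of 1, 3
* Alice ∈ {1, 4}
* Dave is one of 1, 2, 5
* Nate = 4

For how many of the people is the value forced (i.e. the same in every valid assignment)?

Nate's domain is down to {4}, so Nate = 4. Eliminate 4 elsewhere: Alice.
That leaves Alice = 1. Remove 1 from Erin, Kira, Dave.
Erin must be 5 (only option left). Strike 5 from Dave.
Kira must be 3 (only option left).
Dave has just one choice, so Dave = 2.
Every person is fixed: Alice=1, Erin=5, Kira=3, Dave=2, Nate=4. That makes 5.

5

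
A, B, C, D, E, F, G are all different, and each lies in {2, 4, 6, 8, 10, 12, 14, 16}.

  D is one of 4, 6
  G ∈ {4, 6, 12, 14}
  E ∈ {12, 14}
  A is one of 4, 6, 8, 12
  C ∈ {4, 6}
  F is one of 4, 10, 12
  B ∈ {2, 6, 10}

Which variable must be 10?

The 7 variables draw from only 7 values {2, 4, 6, 8, 10, 12, 14}, so each is used; only B can be 2, hence B = 2.
The 6 still-open variables together cover exactly {4, 6, 8, 10, 12, 14} — 6 values for 6 variables — and 8 appears only in A's list, so A = 8.
Among the 5 still-open variables, 10 fits only F (and all 5 values in {4, 6, 10, 12, 14} must be used), so F = 10.

F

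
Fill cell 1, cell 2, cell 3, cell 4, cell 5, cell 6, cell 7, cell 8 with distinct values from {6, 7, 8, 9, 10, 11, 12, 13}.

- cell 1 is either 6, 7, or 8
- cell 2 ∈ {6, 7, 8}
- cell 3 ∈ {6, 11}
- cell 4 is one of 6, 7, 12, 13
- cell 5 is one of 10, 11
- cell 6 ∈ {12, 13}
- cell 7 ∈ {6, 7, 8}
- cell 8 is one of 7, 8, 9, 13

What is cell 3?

The 8 variables together cover exactly {6, 7, 8, 9, 10, 11, 12, 13} — 8 values for 8 variables — and 9 appears only in cell 8's list, so cell 8 = 9.
The 7 still-open variables together cover exactly {6, 7, 8, 10, 11, 12, 13} — 7 values for 7 variables — and 10 appears only in cell 5's list, so cell 5 = 10.
Among the 6 still-open variables, 11 fits only cell 3 (and all 6 values in {6, 7, 8, 11, 12, 13} must be used), so cell 3 = 11.

11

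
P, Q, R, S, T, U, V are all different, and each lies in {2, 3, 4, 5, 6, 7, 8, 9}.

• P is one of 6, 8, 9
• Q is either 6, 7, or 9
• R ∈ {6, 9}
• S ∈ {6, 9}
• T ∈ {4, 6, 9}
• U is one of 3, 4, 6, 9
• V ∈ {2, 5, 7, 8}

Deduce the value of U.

The 2 variables R and S are confined to {6, 9}, which locks those values in; drop them from P, Q, T, U.
P has just one choice, so P = 8. So V can't be 8.
Q has just one choice, so Q = 7. Eliminate 7 elsewhere: V.
T must be 4 (only option left). So U can't be 4.
So U = 3.

3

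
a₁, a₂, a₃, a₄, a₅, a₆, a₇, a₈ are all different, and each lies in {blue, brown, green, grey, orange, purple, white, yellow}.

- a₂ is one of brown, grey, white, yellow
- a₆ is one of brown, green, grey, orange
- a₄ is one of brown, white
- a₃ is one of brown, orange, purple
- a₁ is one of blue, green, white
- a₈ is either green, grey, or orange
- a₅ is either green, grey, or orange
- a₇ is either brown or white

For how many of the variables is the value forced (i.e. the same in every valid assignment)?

3

The 8 variables draw from only 8 values {blue, brown, green, grey, orange, purple, white, yellow}, so each is used; only a₁ can be blue, hence a₁ = blue.
Among the 7 still-open variables, purple fits only a₃ (and all 7 values in {brown, green, grey, orange, purple, white, yellow} must be used), so a₃ = purple.
The 6 still-open variables together cover exactly {brown, green, grey, orange, white, yellow} — 6 values for 6 variables — and yellow appears only in a₂'s list, so a₂ = yellow.
a₄ and a₇ between them cover only {brown, white} — a naked pair. Remove those values from a₆.
Determined: a₁=blue, a₂=yellow, a₃=purple. The other variables each still have more than one consistent value. That makes 3.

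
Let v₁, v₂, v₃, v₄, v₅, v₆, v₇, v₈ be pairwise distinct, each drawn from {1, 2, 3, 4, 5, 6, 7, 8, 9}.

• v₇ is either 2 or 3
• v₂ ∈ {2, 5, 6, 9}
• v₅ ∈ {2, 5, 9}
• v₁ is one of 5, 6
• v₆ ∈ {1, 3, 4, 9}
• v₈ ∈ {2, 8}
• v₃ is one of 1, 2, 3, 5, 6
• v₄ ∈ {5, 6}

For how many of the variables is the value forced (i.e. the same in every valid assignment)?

Among the 8 variables, 4 fits only v₆ (and all 8 values in {1, 2, 3, 4, 5, 6, 8, 9} must be used), so v₆ = 4.
Among the 7 still-open variables, 1 fits only v₃ (and all 7 values in {1, 2, 3, 5, 6, 8, 9} must be used), so v₃ = 1.
Among the 6 still-open variables, 3 fits only v₇ (and all 6 values in {2, 3, 5, 6, 8, 9} must be used), so v₇ = 3.
Among the 5 still-open variables, 8 fits only v₈ (and all 5 values in {2, 5, 6, 8, 9} must be used), so v₈ = 8.
v₁ and v₄ share exactly the 2 values {5, 6}; by pigeonhole those values go to them, so strike 5, 6 from v₂, v₅.
Determined: v₃=1, v₆=4, v₇=3, v₈=8. The other variables each still have more than one consistent value. That makes 4.

4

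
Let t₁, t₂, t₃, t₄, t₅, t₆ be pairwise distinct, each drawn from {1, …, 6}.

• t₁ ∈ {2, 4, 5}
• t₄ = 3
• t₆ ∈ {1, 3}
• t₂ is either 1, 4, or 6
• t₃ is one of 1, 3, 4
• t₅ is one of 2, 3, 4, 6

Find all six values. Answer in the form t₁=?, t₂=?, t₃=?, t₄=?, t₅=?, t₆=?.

t₄ must be 3 (only option left). So t₃, t₅, t₆ can't be 3.
t₆ must be 1 (only option left). So t₂, t₃ can't be 1.
t₃ must be 4 (only option left). So t₁, t₂, t₅ can't be 4.
t₂ must be 6 (only option left). Strike 6 from t₅.
t₅ must be 2 (only option left). So t₁ can't be 2.
That leaves t₁ = 5.

t₁=5, t₂=6, t₃=4, t₄=3, t₅=2, t₆=1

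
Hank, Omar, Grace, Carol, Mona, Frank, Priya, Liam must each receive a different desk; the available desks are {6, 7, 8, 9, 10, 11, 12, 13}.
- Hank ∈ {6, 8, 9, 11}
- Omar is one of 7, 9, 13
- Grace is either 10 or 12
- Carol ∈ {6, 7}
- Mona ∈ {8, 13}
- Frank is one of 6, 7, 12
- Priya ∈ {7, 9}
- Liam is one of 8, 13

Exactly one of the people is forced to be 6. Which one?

Carol

Among the 8 variables, 10 fits only Grace (and all 8 values in {6, 7, 8, 9, 10, 11, 12, 13} must be used), so Grace = 10.
The 7 still-open variables together cover exactly {6, 7, 8, 9, 11, 12, 13} — 7 values for 7 variables — and 11 appears only in Hank's list, so Hank = 11.
Among the 6 still-open variables, 12 fits only Frank (and all 6 values in {6, 7, 8, 9, 12, 13} must be used), so Frank = 12.
The 5 still-open variables draw from only 5 values {6, 7, 8, 9, 13}, so each is used; only Carol can be 6, hence Carol = 6.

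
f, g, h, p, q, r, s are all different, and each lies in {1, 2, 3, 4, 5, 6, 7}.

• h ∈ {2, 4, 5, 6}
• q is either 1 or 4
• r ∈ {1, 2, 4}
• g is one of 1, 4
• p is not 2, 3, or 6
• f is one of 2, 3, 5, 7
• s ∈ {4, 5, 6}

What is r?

2

Among the 7 variables, 3 fits only f (and all 7 values in {1, 2, 3, 4, 5, 6, 7} must be used), so f = 3.
The 6 still-open variables together cover exactly {1, 2, 4, 5, 6, 7} — 6 values for 6 variables — and 7 appears only in p's list, so p = 7.
g and q share exactly the 2 values {1, 4}; by pigeonhole those values go to them, so strike 1, 4 from h, r, s.
So r = 2.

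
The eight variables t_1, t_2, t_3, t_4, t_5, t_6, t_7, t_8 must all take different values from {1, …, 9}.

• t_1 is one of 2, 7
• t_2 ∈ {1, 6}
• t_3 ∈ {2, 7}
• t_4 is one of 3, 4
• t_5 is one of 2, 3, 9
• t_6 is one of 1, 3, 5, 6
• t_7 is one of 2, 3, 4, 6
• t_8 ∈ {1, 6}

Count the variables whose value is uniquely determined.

The 8 variables draw from only 8 values {1, 2, 3, 4, 5, 6, 7, 9}, so each is used; only t_6 can be 5, hence t_6 = 5.
Among the 7 still-open variables, 9 fits only t_5 (and all 7 values in {1, 2, 3, 4, 6, 7, 9} must be used), so t_5 = 9.
t_1 and t_3 between them cover only {2, 7} — a naked pair. Remove those values from t_7.
The 2 variables t_2 and t_8 are confined to {1, 6}, which locks those values in; drop them from t_7.
Determined: t_5=9, t_6=5. The other variables each still have more than one consistent value. That makes 2.

2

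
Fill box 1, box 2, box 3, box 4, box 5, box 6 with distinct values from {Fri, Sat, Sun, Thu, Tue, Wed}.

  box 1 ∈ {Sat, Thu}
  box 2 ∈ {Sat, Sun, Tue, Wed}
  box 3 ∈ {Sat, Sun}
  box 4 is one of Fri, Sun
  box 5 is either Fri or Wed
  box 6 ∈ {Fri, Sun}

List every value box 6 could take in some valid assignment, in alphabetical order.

The 6 variables together cover exactly {Fri, Sat, Sun, Thu, Tue, Wed} — 6 values for 6 variables — and Thu appears only in box 1's list, so box 1 = Thu.
The 5 still-open variables together cover exactly {Fri, Sat, Sun, Tue, Wed} — 5 values for 5 variables — and Tue appears only in box 2's list, so box 2 = Tue.
Among the 4 still-open variables, Sat fits only box 3 (and all 4 values in {Fri, Sat, Sun, Wed} must be used), so box 3 = Sat.
The 3 still-open variables together cover exactly {Fri, Sun, Wed} — 3 values for 3 variables — and Wed appears only in box 5's list, so box 5 = Wed.
No further eliminations apply; box 6 can still be any of Fri, Sun.

Fri, Sun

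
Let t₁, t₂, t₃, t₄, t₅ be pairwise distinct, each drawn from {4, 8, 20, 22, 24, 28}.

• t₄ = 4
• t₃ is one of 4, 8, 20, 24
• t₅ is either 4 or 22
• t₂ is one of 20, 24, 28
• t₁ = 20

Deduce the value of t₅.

22

t₁ has just one choice, so t₁ = 20. So t₂, t₃ can't be 20.
t₄ has just one choice, so t₄ = 4. Remove 4 from t₃, t₅.
So t₅ = 22.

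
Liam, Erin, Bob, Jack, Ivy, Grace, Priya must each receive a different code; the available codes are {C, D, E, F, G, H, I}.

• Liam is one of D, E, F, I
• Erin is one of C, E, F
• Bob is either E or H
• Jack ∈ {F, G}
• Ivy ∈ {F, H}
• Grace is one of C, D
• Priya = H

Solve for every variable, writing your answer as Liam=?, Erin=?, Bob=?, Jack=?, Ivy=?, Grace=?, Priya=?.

Liam=I, Erin=C, Bob=E, Jack=G, Ivy=F, Grace=D, Priya=H

Priya's domain is down to {H}, so Priya = H. So Bob, Ivy can't be H.
Bob's domain is down to {E}, so Bob = E. Strike E from Liam, Erin.
Ivy's domain is down to {F}, so Ivy = F. Strike F from Liam, Erin, Jack.
Erin must be C (only option left). Strike C from Grace.
That leaves Jack = G.
Grace has just one choice, so Grace = D. So Liam can't be D.
That leaves Liam = I.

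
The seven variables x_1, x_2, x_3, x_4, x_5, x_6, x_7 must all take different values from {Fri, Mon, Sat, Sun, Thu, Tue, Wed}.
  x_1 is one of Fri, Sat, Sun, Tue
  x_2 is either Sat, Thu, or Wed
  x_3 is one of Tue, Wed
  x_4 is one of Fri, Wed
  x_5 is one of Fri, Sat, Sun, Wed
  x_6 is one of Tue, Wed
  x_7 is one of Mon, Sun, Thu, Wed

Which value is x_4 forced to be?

The 7 variables together cover exactly {Fri, Mon, Sat, Sun, Thu, Tue, Wed} — 7 values for 7 variables — and Mon appears only in x_7's list, so x_7 = Mon.
Among the 6 still-open variables, Thu fits only x_2 (and all 6 values in {Fri, Sat, Sun, Thu, Tue, Wed} must be used), so x_2 = Thu.
x_3 and x_6 share exactly the 2 values {Tue, Wed}; by pigeonhole those values go to them, so strike Tue, Wed from x_1, x_4, x_5.
So x_4 = Fri.

Fri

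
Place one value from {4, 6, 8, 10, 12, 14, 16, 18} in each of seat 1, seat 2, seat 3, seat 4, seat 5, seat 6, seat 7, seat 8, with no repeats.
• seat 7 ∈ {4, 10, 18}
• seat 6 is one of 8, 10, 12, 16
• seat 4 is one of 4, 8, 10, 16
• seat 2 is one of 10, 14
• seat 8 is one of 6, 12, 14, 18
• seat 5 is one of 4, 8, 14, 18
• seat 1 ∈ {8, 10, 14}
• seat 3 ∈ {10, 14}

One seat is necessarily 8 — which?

seat 1

The 8 variables together cover exactly {4, 6, 8, 10, 12, 14, 16, 18} — 8 values for 8 variables — and 6 appears only in seat 8's list, so seat 8 = 6.
The 7 still-open variables draw from only 7 values {4, 8, 10, 12, 14, 16, 18}, so each is used; only seat 6 can be 12, hence seat 6 = 12.
The 6 still-open variables together cover exactly {4, 8, 10, 14, 16, 18} — 6 values for 6 variables — and 16 appears only in seat 4's list, so seat 4 = 16.
seat 2 and seat 3 share exactly the 2 values {10, 14}; by pigeonhole those values go to them, so strike 10, 14 from seat 1, seat 5, seat 7.
So 8 goes to seat 1.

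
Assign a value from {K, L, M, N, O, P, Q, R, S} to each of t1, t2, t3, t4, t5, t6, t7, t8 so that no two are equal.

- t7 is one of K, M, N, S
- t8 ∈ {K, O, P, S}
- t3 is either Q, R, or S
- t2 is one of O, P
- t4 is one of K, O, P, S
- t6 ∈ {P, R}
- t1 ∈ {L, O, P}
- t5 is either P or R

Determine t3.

t5 and t6 share exactly the 2 values {P, R}; by pigeonhole those values go to them, so strike P, R from t1, t2, t3, t4, t8.
That leaves t2 = O. So t1, t4, t8 can't be O.
That leaves t1 = L.
t4 and t8 share exactly the 2 values {K, S}; by pigeonhole those values go to them, so strike K, S from t3, t7.
So t3 = Q.

Q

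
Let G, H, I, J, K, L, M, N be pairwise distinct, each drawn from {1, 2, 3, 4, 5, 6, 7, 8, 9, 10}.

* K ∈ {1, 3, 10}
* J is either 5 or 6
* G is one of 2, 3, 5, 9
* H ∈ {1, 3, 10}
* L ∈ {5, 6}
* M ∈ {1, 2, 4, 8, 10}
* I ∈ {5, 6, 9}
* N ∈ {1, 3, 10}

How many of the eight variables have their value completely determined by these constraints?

2

J and L between them cover only {5, 6} — a naked pair. Remove those values from G, I.
I has just one choice, so I = 9. So G can't be 9.
The 3 variables H, K, N are confined to {1, 3, 10}, which locks those values in; drop them from G, M.
G's domain is down to {2}, so G = 2. So M can't be 2.
Determined: G=2, I=9. The other variables each still have more than one consistent value. That makes 2.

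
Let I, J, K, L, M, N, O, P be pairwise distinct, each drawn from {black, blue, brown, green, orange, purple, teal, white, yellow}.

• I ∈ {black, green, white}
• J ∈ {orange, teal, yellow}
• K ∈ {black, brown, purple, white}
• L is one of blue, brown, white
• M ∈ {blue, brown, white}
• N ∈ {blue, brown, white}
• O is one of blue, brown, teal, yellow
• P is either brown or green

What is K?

purple

L, M, N between them cover only {blue, brown, white} — a naked triple. Remove those values from I, K, O, P.
P has just one choice, so P = green. Eliminate green elsewhere: I.
I must be black (only option left). Remove black from K.
So K = purple.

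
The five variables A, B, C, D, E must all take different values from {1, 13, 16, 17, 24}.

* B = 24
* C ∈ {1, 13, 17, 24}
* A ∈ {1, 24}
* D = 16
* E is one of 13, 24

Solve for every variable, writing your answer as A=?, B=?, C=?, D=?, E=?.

B's domain is down to {24}, so B = 24. Remove 24 from A, C, E.
D has just one choice, so D = 16.
E's domain is down to {13}, so E = 13. Eliminate 13 elsewhere: C.
That leaves A = 1. So C can't be 1.
C's domain is down to {17}, so C = 17.

A=1, B=24, C=17, D=16, E=13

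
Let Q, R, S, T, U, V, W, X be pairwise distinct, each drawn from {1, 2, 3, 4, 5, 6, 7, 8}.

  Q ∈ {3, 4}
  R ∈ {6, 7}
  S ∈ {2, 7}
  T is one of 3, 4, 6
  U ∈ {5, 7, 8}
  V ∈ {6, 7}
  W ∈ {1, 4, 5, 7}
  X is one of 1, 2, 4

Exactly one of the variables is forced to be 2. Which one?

S

Among the 8 variables, 8 fits only U (and all 8 values in {1, 2, 3, 4, 5, 6, 7, 8} must be used), so U = 8.
The 7 still-open variables draw from only 7 values {1, 2, 3, 4, 5, 6, 7}, so each is used; only W can be 5, hence W = 5.
The 6 still-open variables together cover exactly {1, 2, 3, 4, 6, 7} — 6 values for 6 variables — and 1 appears only in X's list, so X = 1.
The 5 still-open variables together cover exactly {2, 3, 4, 6, 7} — 5 values for 5 variables — and 2 appears only in S's list, so S = 2.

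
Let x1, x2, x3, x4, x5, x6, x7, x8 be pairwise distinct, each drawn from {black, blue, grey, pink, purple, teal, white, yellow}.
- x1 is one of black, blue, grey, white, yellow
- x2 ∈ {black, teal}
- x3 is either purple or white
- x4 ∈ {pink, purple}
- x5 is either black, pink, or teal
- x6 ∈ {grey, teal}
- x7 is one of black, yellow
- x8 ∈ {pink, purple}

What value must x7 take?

Among the 8 variables, blue fits only x1 (and all 8 values in {black, blue, grey, pink, purple, teal, white, yellow} must be used), so x1 = blue.
Among the 7 still-open variables, grey fits only x6 (and all 7 values in {black, grey, pink, purple, teal, white, yellow} must be used), so x6 = grey.
The 6 still-open variables together cover exactly {black, pink, purple, teal, white, yellow} — 6 values for 6 variables — and white appears only in x3's list, so x3 = white.
The 5 still-open variables draw from only 5 values {black, pink, purple, teal, yellow}, so each is used; only x7 can be yellow, hence x7 = yellow.

yellow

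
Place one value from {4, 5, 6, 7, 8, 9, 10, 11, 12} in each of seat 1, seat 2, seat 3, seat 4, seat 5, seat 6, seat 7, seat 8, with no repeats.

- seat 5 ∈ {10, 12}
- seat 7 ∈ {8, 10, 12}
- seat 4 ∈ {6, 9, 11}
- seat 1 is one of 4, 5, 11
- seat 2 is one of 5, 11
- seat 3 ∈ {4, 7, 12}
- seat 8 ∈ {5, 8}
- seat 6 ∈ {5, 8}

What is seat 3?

7

seat 6 and seat 8 between them cover only {5, 8} — a naked pair. Remove those values from seat 1, seat 2, seat 7.
seat 2 has just one choice, so seat 2 = 11. Remove 11 from seat 1, seat 4.
seat 1 must be 4 (only option left). Strike 4 from seat 3.
seat 5 and seat 7 share exactly the 2 values {10, 12}; by pigeonhole those values go to them, so strike 10, 12 from seat 3.
So seat 3 = 7.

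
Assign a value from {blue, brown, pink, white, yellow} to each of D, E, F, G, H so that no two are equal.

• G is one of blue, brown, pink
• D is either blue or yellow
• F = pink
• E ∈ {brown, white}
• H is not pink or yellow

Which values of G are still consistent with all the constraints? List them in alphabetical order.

blue, brown

F's domain is down to {pink}, so F = pink. Remove pink from G.
The 4 still-open variables together cover exactly {blue, brown, white, yellow} — 4 values for 4 variables — and yellow appears only in D's list, so D = yellow.
No further eliminations apply; G can still be any of blue, brown.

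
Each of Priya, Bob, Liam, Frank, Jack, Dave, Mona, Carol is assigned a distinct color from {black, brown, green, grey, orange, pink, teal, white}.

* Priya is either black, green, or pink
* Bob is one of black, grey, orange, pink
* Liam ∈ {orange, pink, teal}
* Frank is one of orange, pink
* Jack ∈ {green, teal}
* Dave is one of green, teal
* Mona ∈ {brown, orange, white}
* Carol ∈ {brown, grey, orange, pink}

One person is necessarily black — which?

Priya

The 8 variables draw from only 8 values {black, brown, green, grey, orange, pink, teal, white}, so each is used; only Mona can be white, hence Mona = white.
Among the 7 still-open variables, brown fits only Carol (and all 7 values in {black, brown, green, grey, orange, pink, teal} must be used), so Carol = brown.
The 6 still-open variables together cover exactly {black, green, grey, orange, pink, teal} — 6 values for 6 variables — and grey appears only in Bob's list, so Bob = grey.
The 5 still-open variables together cover exactly {black, green, orange, pink, teal} — 5 values for 5 variables — and black appears only in Priya's list, so Priya = black.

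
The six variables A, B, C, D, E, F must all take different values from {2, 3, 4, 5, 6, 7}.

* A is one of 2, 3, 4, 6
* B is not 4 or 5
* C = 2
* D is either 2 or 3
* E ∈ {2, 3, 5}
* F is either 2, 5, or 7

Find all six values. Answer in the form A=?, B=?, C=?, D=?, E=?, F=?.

A=4, B=6, C=2, D=3, E=5, F=7

C must be 2 (only option left). Strike 2 from A, B, D, E, F.
D must be 3 (only option left). Eliminate 3 elsewhere: A, B, E.
E's domain is down to {5}, so E = 5. Remove 5 from F.
F has just one choice, so F = 7. Strike 7 from B.
B's domain is down to {6}, so B = 6. Remove 6 from A.
A must be 4 (only option left).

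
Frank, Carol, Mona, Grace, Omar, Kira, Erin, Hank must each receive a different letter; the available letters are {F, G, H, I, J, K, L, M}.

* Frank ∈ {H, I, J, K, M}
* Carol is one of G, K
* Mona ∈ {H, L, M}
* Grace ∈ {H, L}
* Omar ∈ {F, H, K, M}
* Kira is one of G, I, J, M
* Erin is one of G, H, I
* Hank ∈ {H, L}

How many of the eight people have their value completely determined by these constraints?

2

Among the 8 variables, F fits only Omar (and all 8 values in {F, G, H, I, J, K, L, M} must be used), so Omar = F.
The 2 variables Grace and Hank are confined to {H, L}, which locks those values in; drop them from Frank, Mona, Erin.
Mona's domain is down to {M}, so Mona = M. Strike M from Frank, Kira.
Determined: Mona=M, Omar=F. The other people each still have more than one consistent value. That makes 2.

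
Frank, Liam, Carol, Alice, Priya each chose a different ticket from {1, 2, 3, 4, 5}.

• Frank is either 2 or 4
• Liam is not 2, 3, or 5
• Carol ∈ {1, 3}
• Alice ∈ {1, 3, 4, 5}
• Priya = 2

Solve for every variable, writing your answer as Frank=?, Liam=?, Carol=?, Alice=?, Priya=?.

Frank=4, Liam=1, Carol=3, Alice=5, Priya=2

Priya must be 2 (only option left). Remove 2 from Frank.
Frank has just one choice, so Frank = 4. Eliminate 4 elsewhere: Liam, Alice.
Liam's domain is down to {1}, so Liam = 1. So Carol, Alice can't be 1.
That leaves Carol = 3. Remove 3 from Alice.
Alice must be 5 (only option left).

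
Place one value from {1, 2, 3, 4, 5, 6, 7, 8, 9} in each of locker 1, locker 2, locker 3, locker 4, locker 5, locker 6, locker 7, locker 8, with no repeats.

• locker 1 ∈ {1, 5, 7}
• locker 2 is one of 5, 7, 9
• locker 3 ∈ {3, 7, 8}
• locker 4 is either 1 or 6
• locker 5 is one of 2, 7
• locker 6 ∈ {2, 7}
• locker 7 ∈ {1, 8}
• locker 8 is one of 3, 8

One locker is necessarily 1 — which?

Among the 8 variables, 6 fits only locker 4 (and all 8 values in {1, 2, 3, 5, 6, 7, 8, 9} must be used), so locker 4 = 6.
The 7 still-open variables together cover exactly {1, 2, 3, 5, 7, 8, 9} — 7 values for 7 variables — and 9 appears only in locker 2's list, so locker 2 = 9.
The 6 still-open variables draw from only 6 values {1, 2, 3, 5, 7, 8}, so each is used; only locker 1 can be 5, hence locker 1 = 5.
Among the 5 still-open variables, 1 fits only locker 7 (and all 5 values in {1, 2, 3, 7, 8} must be used), so locker 7 = 1.

locker 7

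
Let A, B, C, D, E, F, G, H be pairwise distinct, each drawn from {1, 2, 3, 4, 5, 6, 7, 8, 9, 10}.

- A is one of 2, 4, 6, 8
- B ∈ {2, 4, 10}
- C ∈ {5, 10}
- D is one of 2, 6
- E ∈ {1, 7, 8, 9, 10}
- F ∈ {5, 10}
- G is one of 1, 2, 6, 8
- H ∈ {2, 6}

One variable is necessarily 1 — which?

G

C and F share exactly the 2 values {5, 10}; by pigeonhole those values go to them, so strike 5, 10 from B, E.
D and H between them cover only {2, 6} — a naked pair. Remove those values from A, B, G.
B's domain is down to {4}, so B = 4. Strike 4 from A.
A's domain is down to {8}, so A = 8. Strike 8 from E, G.
So 1 goes to G.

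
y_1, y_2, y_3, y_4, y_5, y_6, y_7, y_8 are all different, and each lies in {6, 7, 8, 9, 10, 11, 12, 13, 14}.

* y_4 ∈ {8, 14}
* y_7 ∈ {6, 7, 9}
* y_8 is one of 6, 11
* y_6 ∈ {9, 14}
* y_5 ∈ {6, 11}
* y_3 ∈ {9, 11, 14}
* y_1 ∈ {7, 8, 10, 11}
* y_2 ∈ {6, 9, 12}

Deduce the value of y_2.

Among the 8 variables, 10 fits only y_1 (and all 8 values in {6, 7, 8, 9, 10, 11, 12, 14} must be used), so y_1 = 10.
Among the 7 still-open variables, 7 fits only y_7 (and all 7 values in {6, 7, 8, 9, 11, 12, 14} must be used), so y_7 = 7.
Among the 6 still-open variables, 8 fits only y_4 (and all 6 values in {6, 8, 9, 11, 12, 14} must be used), so y_4 = 8.
The 5 still-open variables together cover exactly {6, 9, 11, 12, 14} — 5 values for 5 variables — and 12 appears only in y_2's list, so y_2 = 12.

12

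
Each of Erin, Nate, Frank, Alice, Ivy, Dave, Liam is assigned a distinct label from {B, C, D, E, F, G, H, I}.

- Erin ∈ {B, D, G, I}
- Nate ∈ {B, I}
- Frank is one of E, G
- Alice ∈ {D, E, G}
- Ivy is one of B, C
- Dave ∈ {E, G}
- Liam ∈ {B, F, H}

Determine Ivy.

The 2 variables Frank and Dave are confined to {E, G}, which locks those values in; drop them from Erin, Alice.
Alice must be D (only option left). Remove D from Erin.
The 2 variables Erin and Nate are confined to {B, I}, which locks those values in; drop them from Ivy, Liam.
So Ivy = C.

C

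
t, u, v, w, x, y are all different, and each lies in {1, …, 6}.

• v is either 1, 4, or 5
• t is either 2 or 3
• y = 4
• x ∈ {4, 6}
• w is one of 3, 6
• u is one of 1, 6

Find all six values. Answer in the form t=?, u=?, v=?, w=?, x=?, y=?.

t=2, u=1, v=5, w=3, x=6, y=4

y has just one choice, so y = 4. So v, x can't be 4.
x must be 6 (only option left). Strike 6 from u, w.
u's domain is down to {1}, so u = 1. So v can't be 1.
v's domain is down to {5}, so v = 5.
w's domain is down to {3}, so w = 3. So t can't be 3.
t's domain is down to {2}, so t = 2.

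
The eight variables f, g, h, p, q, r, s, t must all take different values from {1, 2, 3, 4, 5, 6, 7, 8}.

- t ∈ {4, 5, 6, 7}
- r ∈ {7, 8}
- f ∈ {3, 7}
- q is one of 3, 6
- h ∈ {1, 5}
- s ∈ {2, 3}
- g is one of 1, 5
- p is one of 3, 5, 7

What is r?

8

The 8 variables together cover exactly {1, 2, 3, 4, 5, 6, 7, 8} — 8 values for 8 variables — and 2 appears only in s's list, so s = 2.
Among the 7 still-open variables, 4 fits only t (and all 7 values in {1, 3, 4, 5, 6, 7, 8} must be used), so t = 4.
Among the 6 still-open variables, 6 fits only q (and all 6 values in {1, 3, 5, 6, 7, 8} must be used), so q = 6.
Among the 5 still-open variables, 8 fits only r (and all 5 values in {1, 3, 5, 7, 8} must be used), so r = 8.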